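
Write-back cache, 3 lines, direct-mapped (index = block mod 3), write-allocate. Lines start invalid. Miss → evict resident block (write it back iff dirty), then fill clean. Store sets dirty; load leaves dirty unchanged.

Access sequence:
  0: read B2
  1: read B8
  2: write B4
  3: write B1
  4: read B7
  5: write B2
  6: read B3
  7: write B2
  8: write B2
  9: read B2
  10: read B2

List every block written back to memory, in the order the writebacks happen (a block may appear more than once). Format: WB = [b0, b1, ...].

WB = [4, 1]

0: R B2 → L2 miss [-]
1: R B8 → L2 miss [-]
2: W B4 → L1 miss [D]
3: W B1 → L1 miss wb→B4 [D]
4: R B7 → L1 miss wb→B1 [-]
5: W B2 → L2 miss [D]
6: R B3 → L0 miss [-]
7: W B2 → L2 hit [D]
8: W B2 → L2 hit [D]
9: R B2 → L2 hit [D]
10: R B2 → L2 hit [D]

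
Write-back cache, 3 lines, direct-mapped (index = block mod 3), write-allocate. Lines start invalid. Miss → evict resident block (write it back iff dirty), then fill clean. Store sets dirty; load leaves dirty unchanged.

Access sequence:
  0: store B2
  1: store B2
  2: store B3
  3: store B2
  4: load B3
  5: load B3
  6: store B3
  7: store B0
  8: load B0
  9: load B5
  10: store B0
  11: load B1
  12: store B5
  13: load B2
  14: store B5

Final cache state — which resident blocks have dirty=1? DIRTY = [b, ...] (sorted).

0: W B2 -> L2 miss  d=D]
1: W B2 -> L2 hit  d=D]
2: W B3 -> L0 miss  d=D]
3: W B2 -> L2 hit  d=D]
4: R B3 -> L0 hit  d=D]
5: R B3 -> L0 hit  d=D]
6: W B3 -> L0 hit  d=D]
7: W B0 -> L0 miss wb->B3  d=D]
8: R B0 -> L0 hit  d=D]
9: R B5 -> L2 miss wb->B2  d=-]
10: W B0 -> L0 hit  d=D]
11: R B1 -> L1 miss  d=-]
12: W B5 -> L2 hit  d=D]
13: R B2 -> L2 miss wb->B5  d=-]
14: W B5 -> L2 miss  d=D]

DIRTY = [0, 5]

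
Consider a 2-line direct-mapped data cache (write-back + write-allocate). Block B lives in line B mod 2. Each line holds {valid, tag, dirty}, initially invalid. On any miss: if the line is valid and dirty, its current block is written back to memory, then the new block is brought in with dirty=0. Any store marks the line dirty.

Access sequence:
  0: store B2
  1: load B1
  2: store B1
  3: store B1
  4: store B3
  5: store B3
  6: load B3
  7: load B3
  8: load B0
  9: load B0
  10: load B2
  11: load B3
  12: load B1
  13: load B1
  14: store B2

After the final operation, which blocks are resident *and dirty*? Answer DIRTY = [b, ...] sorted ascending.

  0 | W B2 → L0 miss [D]
  1 | R B1 → L1 miss [-]
  2 | W B1 → L1 hit [D]
  3 | W B1 → L1 hit [D]
  4 | W B3 → L1 miss wb→B1 [D]
  5 | W B3 → L1 hit [D]
  6 | R B3 → L1 hit [D]
  7 | R B3 → L1 hit [D]
  8 | R B0 → L0 miss wb→B2 [-]
  9 | R B0 → L0 hit [-]
  10 | R B2 → L0 miss [-]
  11 | R B3 → L1 hit [D]
  12 | R B1 → L1 miss wb→B3 [-]
  13 | R B1 → L1 hit [-]
  14 | W B2 → L0 hit [D]

DIRTY = [2]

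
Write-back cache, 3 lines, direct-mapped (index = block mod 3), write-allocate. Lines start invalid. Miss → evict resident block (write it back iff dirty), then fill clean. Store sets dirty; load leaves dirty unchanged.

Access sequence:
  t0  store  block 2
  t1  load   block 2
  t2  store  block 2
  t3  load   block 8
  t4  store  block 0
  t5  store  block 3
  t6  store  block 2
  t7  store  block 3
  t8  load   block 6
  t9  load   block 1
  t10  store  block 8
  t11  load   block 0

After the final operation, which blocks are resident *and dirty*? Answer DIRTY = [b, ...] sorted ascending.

0: W B2 → L2 miss [D]
1: R B2 → L2 hit [D]
2: W B2 → L2 hit [D]
3: R B8 → L2 miss wb→B2 [-]
4: W B0 → L0 miss [D]
5: W B3 → L0 miss wb→B0 [D]
6: W B2 → L2 miss [D]
7: W B3 → L0 hit [D]
8: R B6 → L0 miss wb→B3 [-]
9: R B1 → L1 miss [-]
10: W B8 → L2 miss wb→B2 [D]
11: R B0 → L0 miss [-]

DIRTY = [8]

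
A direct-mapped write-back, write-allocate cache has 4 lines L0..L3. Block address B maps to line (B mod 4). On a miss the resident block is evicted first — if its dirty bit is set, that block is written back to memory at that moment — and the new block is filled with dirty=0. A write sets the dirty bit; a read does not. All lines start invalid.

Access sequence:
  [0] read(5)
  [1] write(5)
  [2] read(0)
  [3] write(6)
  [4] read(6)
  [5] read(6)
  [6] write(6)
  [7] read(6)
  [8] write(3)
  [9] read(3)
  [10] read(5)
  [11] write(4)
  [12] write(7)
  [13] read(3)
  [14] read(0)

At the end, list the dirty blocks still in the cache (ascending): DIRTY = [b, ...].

0: R B5 -> L1 miss  d=-]
1: W B5 -> L1 hit  d=D]
2: R B0 -> L0 miss  d=-]
3: W B6 -> L2 miss  d=D]
4: R B6 -> L2 hit  d=D]
5: R B6 -> L2 hit  d=D]
6: W B6 -> L2 hit  d=D]
7: R B6 -> L2 hit  d=D]
8: W B3 -> L3 miss  d=D]
9: R B3 -> L3 hit  d=D]
10: R B5 -> L1 hit  d=D]
11: W B4 -> L0 miss  d=D]
12: W B7 -> L3 miss wb->B3  d=D]
13: R B3 -> L3 miss wb->B7  d=-]
14: R B0 -> L0 miss wb->B4  d=-]

DIRTY = [5, 6]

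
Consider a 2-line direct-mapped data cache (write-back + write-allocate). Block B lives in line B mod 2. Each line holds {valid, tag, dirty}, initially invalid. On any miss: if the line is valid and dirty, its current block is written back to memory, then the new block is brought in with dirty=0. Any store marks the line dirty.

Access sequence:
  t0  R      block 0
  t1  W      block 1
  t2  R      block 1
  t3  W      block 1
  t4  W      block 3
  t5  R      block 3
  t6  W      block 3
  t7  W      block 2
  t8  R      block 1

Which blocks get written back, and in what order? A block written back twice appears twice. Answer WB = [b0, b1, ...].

0: R B0 -> L0 miss  d=-]
1: W B1 -> L1 miss  d=D]
2: R B1 -> L1 hit  d=D]
3: W B1 -> L1 hit  d=D]
4: W B3 -> L1 miss wb->B1  d=D]
5: R B3 -> L1 hit  d=D]
6: W B3 -> L1 hit  d=D]
7: W B2 -> L0 miss  d=D]
8: R B1 -> L1 miss wb->B3  d=-]

WB = [1, 3]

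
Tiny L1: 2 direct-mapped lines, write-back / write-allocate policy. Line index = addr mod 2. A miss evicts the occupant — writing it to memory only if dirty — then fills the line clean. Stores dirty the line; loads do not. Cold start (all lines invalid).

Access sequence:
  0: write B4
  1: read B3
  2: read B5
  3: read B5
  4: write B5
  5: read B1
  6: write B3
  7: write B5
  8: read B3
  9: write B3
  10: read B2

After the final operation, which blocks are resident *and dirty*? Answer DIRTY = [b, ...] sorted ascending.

DIRTY = [3]

0: W B4 → L0 miss [D]
1: R B3 → L1 miss [-]
2: R B5 → L1 miss [-]
3: R B5 → L1 hit [-]
4: W B5 → L1 hit [D]
5: R B1 → L1 miss wb→B5 [-]
6: W B3 → L1 miss [D]
7: W B5 → L1 miss wb→B3 [D]
8: R B3 → L1 miss wb→B5 [-]
9: W B3 → L1 hit [D]
10: R B2 → L0 miss wb→B4 [-]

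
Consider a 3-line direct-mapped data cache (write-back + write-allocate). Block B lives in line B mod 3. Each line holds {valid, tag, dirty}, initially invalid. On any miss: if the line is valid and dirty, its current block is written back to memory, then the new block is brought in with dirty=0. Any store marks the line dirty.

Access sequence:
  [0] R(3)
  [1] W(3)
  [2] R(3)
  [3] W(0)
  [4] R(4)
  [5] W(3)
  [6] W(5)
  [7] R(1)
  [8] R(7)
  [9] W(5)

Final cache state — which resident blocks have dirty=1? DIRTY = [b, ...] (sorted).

DIRTY = [3, 5]

0: R B3 -> L0 miss  d=-]
1: W B3 -> L0 hit  d=D]
2: R B3 -> L0 hit  d=D]
3: W B0 -> L0 miss wb->B3  d=D]
4: R B4 -> L1 miss  d=-]
5: W B3 -> L0 miss wb->B0  d=D]
6: W B5 -> L2 miss  d=D]
7: R B1 -> L1 miss  d=-]
8: R B7 -> L1 miss  d=-]
9: W B5 -> L2 hit  d=D]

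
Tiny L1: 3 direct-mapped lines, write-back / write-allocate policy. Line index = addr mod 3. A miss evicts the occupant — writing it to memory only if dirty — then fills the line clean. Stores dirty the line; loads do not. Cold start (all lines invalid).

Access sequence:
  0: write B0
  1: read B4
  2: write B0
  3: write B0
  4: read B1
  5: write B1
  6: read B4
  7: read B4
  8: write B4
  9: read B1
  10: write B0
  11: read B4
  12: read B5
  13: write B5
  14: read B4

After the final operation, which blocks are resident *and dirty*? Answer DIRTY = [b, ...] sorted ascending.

  0 | W B0 → L0 miss [D]
  1 | R B4 → L1 miss [-]
  2 | W B0 → L0 hit [D]
  3 | W B0 → L0 hit [D]
  4 | R B1 → L1 miss [-]
  5 | W B1 → L1 hit [D]
  6 | R B4 → L1 miss wb→B1 [-]
  7 | R B4 → L1 hit [-]
  8 | W B4 → L1 hit [D]
  9 | R B1 → L1 miss wb→B4 [-]
  10 | W B0 → L0 hit [D]
  11 | R B4 → L1 miss [-]
  12 | R B5 → L2 miss [-]
  13 | W B5 → L2 hit [D]
  14 | R B4 → L1 hit [-]

DIRTY = [0, 5]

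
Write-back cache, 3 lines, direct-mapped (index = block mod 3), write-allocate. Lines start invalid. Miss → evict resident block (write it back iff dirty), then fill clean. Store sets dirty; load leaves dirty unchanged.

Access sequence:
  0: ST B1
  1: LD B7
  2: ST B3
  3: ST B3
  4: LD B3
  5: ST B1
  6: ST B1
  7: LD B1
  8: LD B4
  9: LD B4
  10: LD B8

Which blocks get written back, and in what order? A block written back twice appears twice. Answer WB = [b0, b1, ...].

  0 | W B1 → L1 miss [D]
  1 | R B7 → L1 miss wb→B1 [-]
  2 | W B3 → L0 miss [D]
  3 | W B3 → L0 hit [D]
  4 | R B3 → L0 hit [D]
  5 | W B1 → L1 miss [D]
  6 | W B1 → L1 hit [D]
  7 | R B1 → L1 hit [D]
  8 | R B4 → L1 miss wb→B1 [-]
  9 | R B4 → L1 hit [-]
  10 | R B8 → L2 miss [-]

WB = [1, 1]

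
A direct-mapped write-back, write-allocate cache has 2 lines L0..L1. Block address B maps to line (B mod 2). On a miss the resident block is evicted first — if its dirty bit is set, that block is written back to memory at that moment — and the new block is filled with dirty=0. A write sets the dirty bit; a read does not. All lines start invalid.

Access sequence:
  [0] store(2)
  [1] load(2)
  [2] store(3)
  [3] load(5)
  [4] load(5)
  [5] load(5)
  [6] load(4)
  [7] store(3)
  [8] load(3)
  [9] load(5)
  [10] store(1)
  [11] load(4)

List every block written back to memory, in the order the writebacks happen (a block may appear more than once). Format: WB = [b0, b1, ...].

0: W B2 -> L0 miss  d=D]
1: R B2 -> L0 hit  d=D]
2: W B3 -> L1 miss  d=D]
3: R B5 -> L1 miss wb->B3  d=-]
4: R B5 -> L1 hit  d=-]
5: R B5 -> L1 hit  d=-]
6: R B4 -> L0 miss wb->B2  d=-]
7: W B3 -> L1 miss  d=D]
8: R B3 -> L1 hit  d=D]
9: R B5 -> L1 miss wb->B3  d=-]
10: W B1 -> L1 miss  d=D]
11: R B4 -> L0 hit  d=-]

WB = [3, 2, 3]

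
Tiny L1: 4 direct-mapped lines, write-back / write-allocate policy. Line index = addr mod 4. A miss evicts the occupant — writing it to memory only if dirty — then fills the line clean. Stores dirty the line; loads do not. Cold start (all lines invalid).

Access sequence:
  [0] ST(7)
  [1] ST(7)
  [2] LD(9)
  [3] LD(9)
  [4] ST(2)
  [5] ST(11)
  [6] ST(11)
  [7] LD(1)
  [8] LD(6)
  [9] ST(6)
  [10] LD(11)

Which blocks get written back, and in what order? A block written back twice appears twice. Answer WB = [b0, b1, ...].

WB = [7, 2]

0: W B7 → L3 miss [D]
1: W B7 → L3 hit [D]
2: R B9 → L1 miss [-]
3: R B9 → L1 hit [-]
4: W B2 → L2 miss [D]
5: W B11 → L3 miss wb→B7 [D]
6: W B11 → L3 hit [D]
7: R B1 → L1 miss [-]
8: R B6 → L2 miss wb→B2 [-]
9: W B6 → L2 hit [D]
10: R B11 → L3 hit [D]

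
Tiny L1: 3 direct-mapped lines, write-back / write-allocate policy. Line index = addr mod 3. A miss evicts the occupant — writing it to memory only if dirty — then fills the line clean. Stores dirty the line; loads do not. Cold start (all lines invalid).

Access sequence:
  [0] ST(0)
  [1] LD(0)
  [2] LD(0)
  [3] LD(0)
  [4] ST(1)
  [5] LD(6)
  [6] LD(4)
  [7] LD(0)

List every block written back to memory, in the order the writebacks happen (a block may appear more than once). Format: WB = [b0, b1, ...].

0: W B0 → L0 miss [D]
1: R B0 → L0 hit [D]
2: R B0 → L0 hit [D]
3: R B0 → L0 hit [D]
4: W B1 → L1 miss [D]
5: R B6 → L0 miss wb→B0 [-]
6: R B4 → L1 miss wb→B1 [-]
7: R B0 → L0 miss [-]

WB = [0, 1]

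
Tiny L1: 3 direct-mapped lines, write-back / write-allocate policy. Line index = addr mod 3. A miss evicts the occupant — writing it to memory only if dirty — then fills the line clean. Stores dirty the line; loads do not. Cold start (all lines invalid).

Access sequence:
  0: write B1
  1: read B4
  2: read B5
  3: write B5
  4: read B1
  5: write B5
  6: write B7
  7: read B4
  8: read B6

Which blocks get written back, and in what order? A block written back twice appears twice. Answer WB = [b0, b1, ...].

WB = [1, 7]

  0 | W B1 → L1 miss [D]
  1 | R B4 → L1 miss wb→B1 [-]
  2 | R B5 → L2 miss [-]
  3 | W B5 → L2 hit [D]
  4 | R B1 → L1 miss [-]
  5 | W B5 → L2 hit [D]
  6 | W B7 → L1 miss [D]
  7 | R B4 → L1 miss wb→B7 [-]
  8 | R B6 → L0 miss [-]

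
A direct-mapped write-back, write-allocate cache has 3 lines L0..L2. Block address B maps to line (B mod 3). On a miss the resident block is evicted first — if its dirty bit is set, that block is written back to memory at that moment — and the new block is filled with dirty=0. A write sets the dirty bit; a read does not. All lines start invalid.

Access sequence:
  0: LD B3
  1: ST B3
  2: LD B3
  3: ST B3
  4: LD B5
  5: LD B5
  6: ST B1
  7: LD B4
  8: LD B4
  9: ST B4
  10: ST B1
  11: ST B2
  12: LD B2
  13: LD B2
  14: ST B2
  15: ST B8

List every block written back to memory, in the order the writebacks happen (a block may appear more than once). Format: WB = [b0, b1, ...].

WB = [1, 4, 2]

0: R B3 -> L0 miss  d=-]
1: W B3 -> L0 hit  d=D]
2: R B3 -> L0 hit  d=D]
3: W B3 -> L0 hit  d=D]
4: R B5 -> L2 miss  d=-]
5: R B5 -> L2 hit  d=-]
6: W B1 -> L1 miss  d=D]
7: R B4 -> L1 miss wb->B1  d=-]
8: R B4 -> L1 hit  d=-]
9: W B4 -> L1 hit  d=D]
10: W B1 -> L1 miss wb->B4  d=D]
11: W B2 -> L2 miss  d=D]
12: R B2 -> L2 hit  d=D]
13: R B2 -> L2 hit  d=D]
14: W B2 -> L2 hit  d=D]
15: W B8 -> L2 miss wb->B2  d=D]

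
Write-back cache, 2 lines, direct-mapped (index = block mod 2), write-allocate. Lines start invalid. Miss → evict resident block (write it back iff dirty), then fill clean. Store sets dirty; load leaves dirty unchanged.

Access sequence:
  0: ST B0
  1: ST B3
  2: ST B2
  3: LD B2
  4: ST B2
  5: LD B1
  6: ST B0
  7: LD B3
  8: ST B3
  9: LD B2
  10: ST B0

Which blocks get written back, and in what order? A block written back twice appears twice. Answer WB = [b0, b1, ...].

0: W B0 → L0 miss [D]
1: W B3 → L1 miss [D]
2: W B2 → L0 miss wb→B0 [D]
3: R B2 → L0 hit [D]
4: W B2 → L0 hit [D]
5: R B1 → L1 miss wb→B3 [-]
6: W B0 → L0 miss wb→B2 [D]
7: R B3 → L1 miss [-]
8: W B3 → L1 hit [D]
9: R B2 → L0 miss wb→B0 [-]
10: W B0 → L0 miss [D]

WB = [0, 3, 2, 0]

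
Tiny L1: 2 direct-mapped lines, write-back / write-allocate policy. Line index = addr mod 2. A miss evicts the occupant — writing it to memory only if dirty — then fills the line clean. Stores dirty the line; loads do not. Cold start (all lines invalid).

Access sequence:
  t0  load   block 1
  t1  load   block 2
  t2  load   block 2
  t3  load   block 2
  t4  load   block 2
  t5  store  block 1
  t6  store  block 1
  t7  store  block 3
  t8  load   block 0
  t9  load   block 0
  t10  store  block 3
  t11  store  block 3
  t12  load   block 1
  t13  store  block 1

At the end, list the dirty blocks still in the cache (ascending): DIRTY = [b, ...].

DIRTY = [1]

  0 | R B1 → L1 miss [-]
  1 | R B2 → L0 miss [-]
  2 | R B2 → L0 hit [-]
  3 | R B2 → L0 hit [-]
  4 | R B2 → L0 hit [-]
  5 | W B1 → L1 hit [D]
  6 | W B1 → L1 hit [D]
  7 | W B3 → L1 miss wb→B1 [D]
  8 | R B0 → L0 miss [-]
  9 | R B0 → L0 hit [-]
  10 | W B3 → L1 hit [D]
  11 | W B3 → L1 hit [D]
  12 | R B1 → L1 miss wb→B3 [-]
  13 | W B1 → L1 hit [D]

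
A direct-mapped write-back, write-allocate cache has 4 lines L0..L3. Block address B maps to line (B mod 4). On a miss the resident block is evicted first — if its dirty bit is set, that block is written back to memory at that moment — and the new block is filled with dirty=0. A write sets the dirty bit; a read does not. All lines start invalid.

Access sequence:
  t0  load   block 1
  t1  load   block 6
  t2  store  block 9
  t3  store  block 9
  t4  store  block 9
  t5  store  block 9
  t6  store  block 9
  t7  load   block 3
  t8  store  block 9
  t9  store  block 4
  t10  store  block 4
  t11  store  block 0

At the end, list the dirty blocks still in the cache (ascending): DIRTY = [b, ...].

DIRTY = [0, 9]

0: R B1 -> L1 miss  d=-]
1: R B6 -> L2 miss  d=-]
2: W B9 -> L1 miss  d=D]
3: W B9 -> L1 hit  d=D]
4: W B9 -> L1 hit  d=D]
5: W B9 -> L1 hit  d=D]
6: W B9 -> L1 hit  d=D]
7: R B3 -> L3 miss  d=-]
8: W B9 -> L1 hit  d=D]
9: W B4 -> L0 miss  d=D]
10: W B4 -> L0 hit  d=D]
11: W B0 -> L0 miss wb->B4  d=D]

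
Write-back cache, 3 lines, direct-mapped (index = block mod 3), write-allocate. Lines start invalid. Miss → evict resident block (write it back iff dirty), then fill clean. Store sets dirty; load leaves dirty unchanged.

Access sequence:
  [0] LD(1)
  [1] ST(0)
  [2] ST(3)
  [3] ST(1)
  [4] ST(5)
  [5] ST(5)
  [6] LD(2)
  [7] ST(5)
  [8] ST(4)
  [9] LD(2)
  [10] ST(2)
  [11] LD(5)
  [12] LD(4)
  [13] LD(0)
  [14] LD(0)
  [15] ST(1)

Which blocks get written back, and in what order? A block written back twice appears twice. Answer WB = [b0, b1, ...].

WB = [0, 5, 1, 5, 2, 3, 4]

0: R B1 → L1 miss [-]
1: W B0 → L0 miss [D]
2: W B3 → L0 miss wb→B0 [D]
3: W B1 → L1 hit [D]
4: W B5 → L2 miss [D]
5: W B5 → L2 hit [D]
6: R B2 → L2 miss wb→B5 [-]
7: W B5 → L2 miss [D]
8: W B4 → L1 miss wb→B1 [D]
9: R B2 → L2 miss wb→B5 [-]
10: W B2 → L2 hit [D]
11: R B5 → L2 miss wb→B2 [-]
12: R B4 → L1 hit [D]
13: R B0 → L0 miss wb→B3 [-]
14: R B0 → L0 hit [-]
15: W B1 → L1 miss wb→B4 [D]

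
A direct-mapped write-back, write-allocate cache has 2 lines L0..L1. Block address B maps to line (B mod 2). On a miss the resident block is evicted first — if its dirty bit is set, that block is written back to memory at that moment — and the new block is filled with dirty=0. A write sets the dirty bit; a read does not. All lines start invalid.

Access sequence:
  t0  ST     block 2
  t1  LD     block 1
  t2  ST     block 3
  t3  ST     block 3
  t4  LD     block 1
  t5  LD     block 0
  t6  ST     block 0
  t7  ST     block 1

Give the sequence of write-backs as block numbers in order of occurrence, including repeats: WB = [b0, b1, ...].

  0 | W B2 → L0 miss [D]
  1 | R B1 → L1 miss [-]
  2 | W B3 → L1 miss [D]
  3 | W B3 → L1 hit [D]
  4 | R B1 → L1 miss wb→B3 [-]
  5 | R B0 → L0 miss wb→B2 [-]
  6 | W B0 → L0 hit [D]
  7 | W B1 → L1 hit [D]

WB = [3, 2]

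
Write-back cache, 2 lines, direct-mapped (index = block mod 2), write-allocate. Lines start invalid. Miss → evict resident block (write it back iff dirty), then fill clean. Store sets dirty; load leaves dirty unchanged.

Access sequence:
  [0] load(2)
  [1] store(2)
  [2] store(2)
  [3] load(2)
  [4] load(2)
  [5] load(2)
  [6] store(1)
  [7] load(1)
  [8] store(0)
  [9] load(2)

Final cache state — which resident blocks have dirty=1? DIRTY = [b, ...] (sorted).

0: R B2 -> L0 miss  d=-]
1: W B2 -> L0 hit  d=D]
2: W B2 -> L0 hit  d=D]
3: R B2 -> L0 hit  d=D]
4: R B2 -> L0 hit  d=D]
5: R B2 -> L0 hit  d=D]
6: W B1 -> L1 miss  d=D]
7: R B1 -> L1 hit  d=D]
8: W B0 -> L0 miss wb->B2  d=D]
9: R B2 -> L0 miss wb->B0  d=-]

DIRTY = [1]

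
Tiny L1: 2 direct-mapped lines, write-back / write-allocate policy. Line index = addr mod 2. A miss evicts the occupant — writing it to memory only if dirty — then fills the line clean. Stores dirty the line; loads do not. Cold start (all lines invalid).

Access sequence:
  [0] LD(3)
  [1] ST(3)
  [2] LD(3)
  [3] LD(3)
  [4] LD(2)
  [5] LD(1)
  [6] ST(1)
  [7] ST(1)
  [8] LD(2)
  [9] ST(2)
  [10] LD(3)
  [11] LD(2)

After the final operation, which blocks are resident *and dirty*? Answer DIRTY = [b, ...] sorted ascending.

DIRTY = [2]

0: R B3 -> L1 miss  d=-]
1: W B3 -> L1 hit  d=D]
2: R B3 -> L1 hit  d=D]
3: R B3 -> L1 hit  d=D]
4: R B2 -> L0 miss  d=-]
5: R B1 -> L1 miss wb->B3  d=-]
6: W B1 -> L1 hit  d=D]
7: W B1 -> L1 hit  d=D]
8: R B2 -> L0 hit  d=-]
9: W B2 -> L0 hit  d=D]
10: R B3 -> L1 miss wb->B1  d=-]
11: R B2 -> L0 hit  d=D]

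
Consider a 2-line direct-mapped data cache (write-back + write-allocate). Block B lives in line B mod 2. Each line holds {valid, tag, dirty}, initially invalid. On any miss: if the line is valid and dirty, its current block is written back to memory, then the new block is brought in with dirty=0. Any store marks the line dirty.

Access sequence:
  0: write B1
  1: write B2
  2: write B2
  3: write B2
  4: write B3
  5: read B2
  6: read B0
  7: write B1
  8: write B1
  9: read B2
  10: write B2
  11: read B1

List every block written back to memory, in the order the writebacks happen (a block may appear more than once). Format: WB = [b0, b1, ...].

WB = [1, 2, 3]

0: W B1 -> L1 miss  d=D]
1: W B2 -> L0 miss  d=D]
2: W B2 -> L0 hit  d=D]
3: W B2 -> L0 hit  d=D]
4: W B3 -> L1 miss wb->B1  d=D]
5: R B2 -> L0 hit  d=D]
6: R B0 -> L0 miss wb->B2  d=-]
7: W B1 -> L1 miss wb->B3  d=D]
8: W B1 -> L1 hit  d=D]
9: R B2 -> L0 miss  d=-]
10: W B2 -> L0 hit  d=D]
11: R B1 -> L1 hit  d=D]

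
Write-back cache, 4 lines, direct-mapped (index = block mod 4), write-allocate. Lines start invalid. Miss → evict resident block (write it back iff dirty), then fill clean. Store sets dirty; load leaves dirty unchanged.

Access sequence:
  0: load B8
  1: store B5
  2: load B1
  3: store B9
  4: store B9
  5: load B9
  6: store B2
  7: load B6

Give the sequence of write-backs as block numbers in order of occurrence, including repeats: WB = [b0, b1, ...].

0: R B8 -> L0 miss  d=-]
1: W B5 -> L1 miss  d=D]
2: R B1 -> L1 miss wb->B5  d=-]
3: W B9 -> L1 miss  d=D]
4: W B9 -> L1 hit  d=D]
5: R B9 -> L1 hit  d=D]
6: W B2 -> L2 miss  d=D]
7: R B6 -> L2 miss wb->B2  d=-]

WB = [5, 2]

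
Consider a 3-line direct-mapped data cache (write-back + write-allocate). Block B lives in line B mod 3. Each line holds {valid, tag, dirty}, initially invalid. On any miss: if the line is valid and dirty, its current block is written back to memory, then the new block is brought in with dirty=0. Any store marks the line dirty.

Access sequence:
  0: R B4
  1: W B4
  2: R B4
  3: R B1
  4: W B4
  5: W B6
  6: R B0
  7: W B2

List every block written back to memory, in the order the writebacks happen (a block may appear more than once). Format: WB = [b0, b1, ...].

0: R B4 -> L1 miss  d=-]
1: W B4 -> L1 hit  d=D]
2: R B4 -> L1 hit  d=D]
3: R B1 -> L1 miss wb->B4  d=-]
4: W B4 -> L1 miss  d=D]
5: W B6 -> L0 miss  d=D]
6: R B0 -> L0 miss wb->B6  d=-]
7: W B2 -> L2 miss  d=D]

WB = [4, 6]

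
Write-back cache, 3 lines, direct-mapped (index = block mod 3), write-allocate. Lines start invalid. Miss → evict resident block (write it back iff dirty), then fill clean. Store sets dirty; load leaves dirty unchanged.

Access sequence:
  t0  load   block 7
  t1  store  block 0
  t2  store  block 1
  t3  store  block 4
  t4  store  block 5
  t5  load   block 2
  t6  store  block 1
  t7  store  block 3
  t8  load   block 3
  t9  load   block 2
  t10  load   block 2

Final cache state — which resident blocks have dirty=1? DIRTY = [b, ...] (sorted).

0: R B7 -> L1 miss  d=-]
1: W B0 -> L0 miss  d=D]
2: W B1 -> L1 miss  d=D]
3: W B4 -> L1 miss wb->B1  d=D]
4: W B5 -> L2 miss  d=D]
5: R B2 -> L2 miss wb->B5  d=-]
6: W B1 -> L1 miss wb->B4  d=D]
7: W B3 -> L0 miss wb->B0  d=D]
8: R B3 -> L0 hit  d=D]
9: R B2 -> L2 hit  d=-]
10: R B2 -> L2 hit  d=-]

DIRTY = [1, 3]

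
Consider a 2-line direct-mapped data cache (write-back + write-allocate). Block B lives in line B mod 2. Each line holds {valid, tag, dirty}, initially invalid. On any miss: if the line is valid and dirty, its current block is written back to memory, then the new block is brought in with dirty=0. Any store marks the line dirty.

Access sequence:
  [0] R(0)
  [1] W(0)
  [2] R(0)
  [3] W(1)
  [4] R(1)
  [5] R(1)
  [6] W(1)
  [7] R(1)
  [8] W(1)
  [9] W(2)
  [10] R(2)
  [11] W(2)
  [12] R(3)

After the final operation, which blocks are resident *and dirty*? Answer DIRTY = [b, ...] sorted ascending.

  0 | R B0 → L0 miss [-]
  1 | W B0 → L0 hit [D]
  2 | R B0 → L0 hit [D]
  3 | W B1 → L1 miss [D]
  4 | R B1 → L1 hit [D]
  5 | R B1 → L1 hit [D]
  6 | W B1 → L1 hit [D]
  7 | R B1 → L1 hit [D]
  8 | W B1 → L1 hit [D]
  9 | W B2 → L0 miss wb→B0 [D]
  10 | R B2 → L0 hit [D]
  11 | W B2 → L0 hit [D]
  12 | R B3 → L1 miss wb→B1 [-]

DIRTY = [2]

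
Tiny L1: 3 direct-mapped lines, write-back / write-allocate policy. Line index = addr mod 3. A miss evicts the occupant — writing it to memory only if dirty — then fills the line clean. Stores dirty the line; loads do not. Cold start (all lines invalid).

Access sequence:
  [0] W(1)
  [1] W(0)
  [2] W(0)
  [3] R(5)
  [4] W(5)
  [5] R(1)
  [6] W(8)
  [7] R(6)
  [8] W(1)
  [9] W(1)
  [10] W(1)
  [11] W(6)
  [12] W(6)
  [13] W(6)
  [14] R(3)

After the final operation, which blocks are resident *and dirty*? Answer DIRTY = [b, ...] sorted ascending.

DIRTY = [1, 8]

0: W B1 → L1 miss [D]
1: W B0 → L0 miss [D]
2: W B0 → L0 hit [D]
3: R B5 → L2 miss [-]
4: W B5 → L2 hit [D]
5: R B1 → L1 hit [D]
6: W B8 → L2 miss wb→B5 [D]
7: R B6 → L0 miss wb→B0 [-]
8: W B1 → L1 hit [D]
9: W B1 → L1 hit [D]
10: W B1 → L1 hit [D]
11: W B6 → L0 hit [D]
12: W B6 → L0 hit [D]
13: W B6 → L0 hit [D]
14: R B3 → L0 miss wb→B6 [-]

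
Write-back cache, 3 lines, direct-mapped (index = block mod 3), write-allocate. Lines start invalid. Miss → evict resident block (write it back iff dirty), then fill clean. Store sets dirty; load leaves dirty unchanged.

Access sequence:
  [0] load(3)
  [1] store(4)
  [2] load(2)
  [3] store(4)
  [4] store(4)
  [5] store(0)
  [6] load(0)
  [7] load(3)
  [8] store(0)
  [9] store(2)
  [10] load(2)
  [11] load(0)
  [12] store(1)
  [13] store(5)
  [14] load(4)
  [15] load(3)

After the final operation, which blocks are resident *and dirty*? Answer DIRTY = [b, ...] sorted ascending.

0: R B3 → L0 miss [-]
1: W B4 → L1 miss [D]
2: R B2 → L2 miss [-]
3: W B4 → L1 hit [D]
4: W B4 → L1 hit [D]
5: W B0 → L0 miss [D]
6: R B0 → L0 hit [D]
7: R B3 → L0 miss wb→B0 [-]
8: W B0 → L0 miss [D]
9: W B2 → L2 hit [D]
10: R B2 → L2 hit [D]
11: R B0 → L0 hit [D]
12: W B1 → L1 miss wb→B4 [D]
13: W B5 → L2 miss wb→B2 [D]
14: R B4 → L1 miss wb→B1 [-]
15: R B3 → L0 miss wb→B0 [-]

DIRTY = [5]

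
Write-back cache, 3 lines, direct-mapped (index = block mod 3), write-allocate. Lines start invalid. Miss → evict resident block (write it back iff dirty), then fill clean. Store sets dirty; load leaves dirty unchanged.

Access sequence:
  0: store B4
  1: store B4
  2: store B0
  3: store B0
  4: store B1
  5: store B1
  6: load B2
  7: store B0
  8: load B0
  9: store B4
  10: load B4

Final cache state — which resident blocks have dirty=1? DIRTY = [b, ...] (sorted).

  0 | W B4 → L1 miss [D]
  1 | W B4 → L1 hit [D]
  2 | W B0 → L0 miss [D]
  3 | W B0 → L0 hit [D]
  4 | W B1 → L1 miss wb→B4 [D]
  5 | W B1 → L1 hit [D]
  6 | R B2 → L2 miss [-]
  7 | W B0 → L0 hit [D]
  8 | R B0 → L0 hit [D]
  9 | W B4 → L1 miss wb→B1 [D]
  10 | R B4 → L1 hit [D]

DIRTY = [0, 4]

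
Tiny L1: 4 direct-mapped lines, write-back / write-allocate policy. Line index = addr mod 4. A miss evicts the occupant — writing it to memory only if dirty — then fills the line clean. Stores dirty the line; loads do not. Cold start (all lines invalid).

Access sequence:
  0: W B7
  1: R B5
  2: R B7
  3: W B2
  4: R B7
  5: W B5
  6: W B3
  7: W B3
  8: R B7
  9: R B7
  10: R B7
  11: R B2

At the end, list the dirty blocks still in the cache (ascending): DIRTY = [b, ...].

  0 | W B7 → L3 miss [D]
  1 | R B5 → L1 miss [-]
  2 | R B7 → L3 hit [D]
  3 | W B2 → L2 miss [D]
  4 | R B7 → L3 hit [D]
  5 | W B5 → L1 hit [D]
  6 | W B3 → L3 miss wb→B7 [D]
  7 | W B3 → L3 hit [D]
  8 | R B7 → L3 miss wb→B3 [-]
  9 | R B7 → L3 hit [-]
  10 | R B7 → L3 hit [-]
  11 | R B2 → L2 hit [D]

DIRTY = [2, 5]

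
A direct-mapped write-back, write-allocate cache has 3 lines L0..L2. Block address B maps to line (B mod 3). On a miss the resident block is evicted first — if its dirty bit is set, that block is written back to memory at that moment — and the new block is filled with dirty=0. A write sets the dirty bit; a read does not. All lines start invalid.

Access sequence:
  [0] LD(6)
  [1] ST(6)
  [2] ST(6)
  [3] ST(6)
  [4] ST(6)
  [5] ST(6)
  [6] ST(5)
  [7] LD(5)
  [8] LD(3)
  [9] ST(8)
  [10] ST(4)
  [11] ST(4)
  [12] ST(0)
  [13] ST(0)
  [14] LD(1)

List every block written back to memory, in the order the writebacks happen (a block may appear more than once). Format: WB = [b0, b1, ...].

WB = [6, 5, 4]

0: R B6 -> L0 miss  d=-]
1: W B6 -> L0 hit  d=D]
2: W B6 -> L0 hit  d=D]
3: W B6 -> L0 hit  d=D]
4: W B6 -> L0 hit  d=D]
5: W B6 -> L0 hit  d=D]
6: W B5 -> L2 miss  d=D]
7: R B5 -> L2 hit  d=D]
8: R B3 -> L0 miss wb->B6  d=-]
9: W B8 -> L2 miss wb->B5  d=D]
10: W B4 -> L1 miss  d=D]
11: W B4 -> L1 hit  d=D]
12: W B0 -> L0 miss  d=D]
13: W B0 -> L0 hit  d=D]
14: R B1 -> L1 miss wb->B4  d=-]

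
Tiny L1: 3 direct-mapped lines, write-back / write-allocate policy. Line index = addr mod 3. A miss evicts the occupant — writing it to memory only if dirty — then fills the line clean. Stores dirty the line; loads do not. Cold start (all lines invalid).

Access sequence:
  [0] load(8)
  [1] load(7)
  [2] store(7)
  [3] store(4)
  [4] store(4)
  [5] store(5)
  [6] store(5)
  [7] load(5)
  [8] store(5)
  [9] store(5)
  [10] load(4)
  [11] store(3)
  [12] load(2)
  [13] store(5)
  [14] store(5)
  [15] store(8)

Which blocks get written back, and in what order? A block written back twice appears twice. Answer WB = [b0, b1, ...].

0: R B8 -> L2 miss  d=-]
1: R B7 -> L1 miss  d=-]
2: W B7 -> L1 hit  d=D]
3: W B4 -> L1 miss wb->B7  d=D]
4: W B4 -> L1 hit  d=D]
5: W B5 -> L2 miss  d=D]
6: W B5 -> L2 hit  d=D]
7: R B5 -> L2 hit  d=D]
8: W B5 -> L2 hit  d=D]
9: W B5 -> L2 hit  d=D]
10: R B4 -> L1 hit  d=D]
11: W B3 -> L0 miss  d=D]
12: R B2 -> L2 miss wb->B5  d=-]
13: W B5 -> L2 miss  d=D]
14: W B5 -> L2 hit  d=D]
15: W B8 -> L2 miss wb->B5  d=D]

WB = [7, 5, 5]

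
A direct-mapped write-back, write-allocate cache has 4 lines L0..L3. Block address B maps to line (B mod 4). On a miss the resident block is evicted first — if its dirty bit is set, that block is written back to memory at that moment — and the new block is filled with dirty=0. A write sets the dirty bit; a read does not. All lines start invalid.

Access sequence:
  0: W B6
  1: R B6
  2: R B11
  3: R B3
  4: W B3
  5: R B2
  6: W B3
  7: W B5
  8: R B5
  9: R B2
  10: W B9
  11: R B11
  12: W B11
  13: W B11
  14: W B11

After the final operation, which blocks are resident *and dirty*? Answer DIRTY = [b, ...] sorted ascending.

DIRTY = [9, 11]

0: W B6 → L2 miss [D]
1: R B6 → L2 hit [D]
2: R B11 → L3 miss [-]
3: R B3 → L3 miss [-]
4: W B3 → L3 hit [D]
5: R B2 → L2 miss wb→B6 [-]
6: W B3 → L3 hit [D]
7: W B5 → L1 miss [D]
8: R B5 → L1 hit [D]
9: R B2 → L2 hit [-]
10: W B9 → L1 miss wb→B5 [D]
11: R B11 → L3 miss wb→B3 [-]
12: W B11 → L3 hit [D]
13: W B11 → L3 hit [D]
14: W B11 → L3 hit [D]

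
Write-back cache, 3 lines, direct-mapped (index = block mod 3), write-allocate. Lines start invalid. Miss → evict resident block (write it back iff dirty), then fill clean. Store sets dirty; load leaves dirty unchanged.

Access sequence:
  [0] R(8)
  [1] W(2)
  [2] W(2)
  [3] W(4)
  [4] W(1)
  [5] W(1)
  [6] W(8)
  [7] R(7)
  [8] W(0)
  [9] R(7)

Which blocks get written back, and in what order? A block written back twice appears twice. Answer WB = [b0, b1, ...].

WB = [4, 2, 1]

  0 | R B8 → L2 miss [-]
  1 | W B2 → L2 miss [D]
  2 | W B2 → L2 hit [D]
  3 | W B4 → L1 miss [D]
  4 | W B1 → L1 miss wb→B4 [D]
  5 | W B1 → L1 hit [D]
  6 | W B8 → L2 miss wb→B2 [D]
  7 | R B7 → L1 miss wb→B1 [-]
  8 | W B0 → L0 miss [D]
  9 | R B7 → L1 hit [-]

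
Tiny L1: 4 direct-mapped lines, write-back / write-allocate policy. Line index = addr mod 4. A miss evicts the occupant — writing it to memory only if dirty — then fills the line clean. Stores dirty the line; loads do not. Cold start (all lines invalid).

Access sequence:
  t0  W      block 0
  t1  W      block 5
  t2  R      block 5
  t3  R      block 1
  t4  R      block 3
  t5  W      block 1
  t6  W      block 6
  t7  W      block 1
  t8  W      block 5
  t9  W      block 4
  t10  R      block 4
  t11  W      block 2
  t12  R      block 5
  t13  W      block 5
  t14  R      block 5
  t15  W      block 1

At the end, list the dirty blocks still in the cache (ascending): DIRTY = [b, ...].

DIRTY = [1, 2, 4]

  0 | W B0 → L0 miss [D]
  1 | W B5 → L1 miss [D]
  2 | R B5 → L1 hit [D]
  3 | R B1 → L1 miss wb→B5 [-]
  4 | R B3 → L3 miss [-]
  5 | W B1 → L1 hit [D]
  6 | W B6 → L2 miss [D]
  7 | W B1 → L1 hit [D]
  8 | W B5 → L1 miss wb→B1 [D]
  9 | W B4 → L0 miss wb→B0 [D]
  10 | R B4 → L0 hit [D]
  11 | W B2 → L2 miss wb→B6 [D]
  12 | R B5 → L1 hit [D]
  13 | W B5 → L1 hit [D]
  14 | R B5 → L1 hit [D]
  15 | W B1 → L1 miss wb→B5 [D]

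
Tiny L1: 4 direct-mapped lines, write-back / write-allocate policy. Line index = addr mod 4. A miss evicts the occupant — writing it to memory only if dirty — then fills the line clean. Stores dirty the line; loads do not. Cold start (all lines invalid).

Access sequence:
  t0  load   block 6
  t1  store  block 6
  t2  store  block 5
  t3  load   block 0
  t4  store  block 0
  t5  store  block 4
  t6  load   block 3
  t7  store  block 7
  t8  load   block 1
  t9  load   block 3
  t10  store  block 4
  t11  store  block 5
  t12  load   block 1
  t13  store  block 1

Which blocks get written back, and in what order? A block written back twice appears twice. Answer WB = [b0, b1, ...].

0: R B6 → L2 miss [-]
1: W B6 → L2 hit [D]
2: W B5 → L1 miss [D]
3: R B0 → L0 miss [-]
4: W B0 → L0 hit [D]
5: W B4 → L0 miss wb→B0 [D]
6: R B3 → L3 miss [-]
7: W B7 → L3 miss [D]
8: R B1 → L1 miss wb→B5 [-]
9: R B3 → L3 miss wb→B7 [-]
10: W B4 → L0 hit [D]
11: W B5 → L1 miss [D]
12: R B1 → L1 miss wb→B5 [-]
13: W B1 → L1 hit [D]

WB = [0, 5, 7, 5]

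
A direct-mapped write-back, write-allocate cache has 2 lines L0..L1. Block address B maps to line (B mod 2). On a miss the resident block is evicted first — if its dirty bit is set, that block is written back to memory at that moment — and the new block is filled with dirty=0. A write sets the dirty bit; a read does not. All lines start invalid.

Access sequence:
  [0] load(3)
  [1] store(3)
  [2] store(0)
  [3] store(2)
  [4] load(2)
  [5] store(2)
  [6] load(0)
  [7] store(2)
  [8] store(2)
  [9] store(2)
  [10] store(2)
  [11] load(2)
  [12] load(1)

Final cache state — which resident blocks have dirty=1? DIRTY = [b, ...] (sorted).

DIRTY = [2]

0: R B3 -> L1 miss  d=-]
1: W B3 -> L1 hit  d=D]
2: W B0 -> L0 miss  d=D]
3: W B2 -> L0 miss wb->B0  d=D]
4: R B2 -> L0 hit  d=D]
5: W B2 -> L0 hit  d=D]
6: R B0 -> L0 miss wb->B2  d=-]
7: W B2 -> L0 miss  d=D]
8: W B2 -> L0 hit  d=D]
9: W B2 -> L0 hit  d=D]
10: W B2 -> L0 hit  d=D]
11: R B2 -> L0 hit  d=D]
12: R B1 -> L1 miss wb->B3  d=-]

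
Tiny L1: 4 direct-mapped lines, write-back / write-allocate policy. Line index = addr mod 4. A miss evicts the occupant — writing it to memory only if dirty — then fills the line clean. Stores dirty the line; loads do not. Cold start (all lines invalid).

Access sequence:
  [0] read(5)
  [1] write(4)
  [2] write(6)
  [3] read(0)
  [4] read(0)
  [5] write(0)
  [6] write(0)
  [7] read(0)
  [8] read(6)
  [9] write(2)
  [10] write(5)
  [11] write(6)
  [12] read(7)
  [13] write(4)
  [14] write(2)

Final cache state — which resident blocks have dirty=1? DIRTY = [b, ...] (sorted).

0: R B5 → L1 miss [-]
1: W B4 → L0 miss [D]
2: W B6 → L2 miss [D]
3: R B0 → L0 miss wb→B4 [-]
4: R B0 → L0 hit [-]
5: W B0 → L0 hit [D]
6: W B0 → L0 hit [D]
7: R B0 → L0 hit [D]
8: R B6 → L2 hit [D]
9: W B2 → L2 miss wb→B6 [D]
10: W B5 → L1 hit [D]
11: W B6 → L2 miss wb→B2 [D]
12: R B7 → L3 miss [-]
13: W B4 → L0 miss wb→B0 [D]
14: W B2 → L2 miss wb→B6 [D]

DIRTY = [2, 4, 5]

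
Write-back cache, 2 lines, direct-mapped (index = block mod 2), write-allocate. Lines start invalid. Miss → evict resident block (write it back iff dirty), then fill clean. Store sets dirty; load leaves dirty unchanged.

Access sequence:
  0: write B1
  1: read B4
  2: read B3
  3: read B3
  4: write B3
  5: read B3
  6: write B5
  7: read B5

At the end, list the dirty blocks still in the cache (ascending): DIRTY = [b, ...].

DIRTY = [5]

  0 | W B1 → L1 miss [D]
  1 | R B4 → L0 miss [-]
  2 | R B3 → L1 miss wb→B1 [-]
  3 | R B3 → L1 hit [-]
  4 | W B3 → L1 hit [D]
  5 | R B3 → L1 hit [D]
  6 | W B5 → L1 miss wb→B3 [D]
  7 | R B5 → L1 hit [D]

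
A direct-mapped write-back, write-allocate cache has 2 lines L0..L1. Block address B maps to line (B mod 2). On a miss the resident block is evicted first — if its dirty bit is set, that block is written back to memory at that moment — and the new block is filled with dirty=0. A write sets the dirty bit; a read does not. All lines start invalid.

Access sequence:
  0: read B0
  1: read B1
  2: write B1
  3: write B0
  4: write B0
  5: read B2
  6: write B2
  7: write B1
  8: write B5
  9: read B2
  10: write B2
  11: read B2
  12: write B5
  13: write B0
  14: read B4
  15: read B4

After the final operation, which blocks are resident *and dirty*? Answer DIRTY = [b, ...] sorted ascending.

  0 | R B0 → L0 miss [-]
  1 | R B1 → L1 miss [-]
  2 | W B1 → L1 hit [D]
  3 | W B0 → L0 hit [D]
  4 | W B0 → L0 hit [D]
  5 | R B2 → L0 miss wb→B0 [-]
  6 | W B2 → L0 hit [D]
  7 | W B1 → L1 hit [D]
  8 | W B5 → L1 miss wb→B1 [D]
  9 | R B2 → L0 hit [D]
  10 | W B2 → L0 hit [D]
  11 | R B2 → L0 hit [D]
  12 | W B5 → L1 hit [D]
  13 | W B0 → L0 miss wb→B2 [D]
  14 | R B4 → L0 miss wb→B0 [-]
  15 | R B4 → L0 hit [-]

DIRTY = [5]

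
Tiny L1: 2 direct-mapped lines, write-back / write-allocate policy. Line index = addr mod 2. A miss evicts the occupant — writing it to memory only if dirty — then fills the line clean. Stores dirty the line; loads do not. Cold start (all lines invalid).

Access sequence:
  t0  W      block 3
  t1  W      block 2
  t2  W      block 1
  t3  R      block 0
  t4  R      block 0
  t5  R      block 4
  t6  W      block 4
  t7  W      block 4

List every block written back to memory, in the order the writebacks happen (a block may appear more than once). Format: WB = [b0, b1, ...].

  0 | W B3 → L1 miss [D]
  1 | W B2 → L0 miss [D]
  2 | W B1 → L1 miss wb→B3 [D]
  3 | R B0 → L0 miss wb→B2 [-]
  4 | R B0 → L0 hit [-]
  5 | R B4 → L0 miss [-]
  6 | W B4 → L0 hit [D]
  7 | W B4 → L0 hit [D]

WB = [3, 2]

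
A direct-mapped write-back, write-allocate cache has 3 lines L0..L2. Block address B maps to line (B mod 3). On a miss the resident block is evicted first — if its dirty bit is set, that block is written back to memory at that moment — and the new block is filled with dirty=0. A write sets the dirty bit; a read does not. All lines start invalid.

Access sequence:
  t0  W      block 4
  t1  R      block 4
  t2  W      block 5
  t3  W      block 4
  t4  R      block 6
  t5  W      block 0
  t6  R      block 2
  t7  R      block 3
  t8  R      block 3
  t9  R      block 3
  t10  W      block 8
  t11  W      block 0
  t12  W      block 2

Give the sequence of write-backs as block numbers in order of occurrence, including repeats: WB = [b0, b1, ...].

  0 | W B4 → L1 miss [D]
  1 | R B4 → L1 hit [D]
  2 | W B5 → L2 miss [D]
  3 | W B4 → L1 hit [D]
  4 | R B6 → L0 miss [-]
  5 | W B0 → L0 miss [D]
  6 | R B2 → L2 miss wb→B5 [-]
  7 | R B3 → L0 miss wb→B0 [-]
  8 | R B3 → L0 hit [-]
  9 | R B3 → L0 hit [-]
  10 | W B8 → L2 miss [D]
  11 | W B0 → L0 miss [D]
  12 | W B2 → L2 miss wb→B8 [D]

WB = [5, 0, 8]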